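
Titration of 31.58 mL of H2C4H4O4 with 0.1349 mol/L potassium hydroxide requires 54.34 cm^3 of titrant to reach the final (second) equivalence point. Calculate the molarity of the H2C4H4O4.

0.116 M

n(KOH) = 0.1349 x 0.05434 = 0.007330 mol.
At the final (second) equivalence point, 2 mol OH^- react per mol H2C4H4O4, so n(H2C4H4O4) = 0.007330 / 2 = 0.003665 mol.
[H2C4H4O4] = 0.003665 / 0.03158 L = 0.116 M.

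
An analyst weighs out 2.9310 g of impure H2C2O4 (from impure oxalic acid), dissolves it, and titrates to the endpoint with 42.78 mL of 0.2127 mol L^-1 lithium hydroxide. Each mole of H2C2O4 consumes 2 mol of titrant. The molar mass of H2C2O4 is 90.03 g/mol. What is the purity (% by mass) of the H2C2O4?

n(LiOH) = 0.2127 x 0.04278 = 0.009099 mol.
n(H2C2O4) = 0.009099 / 2 = 0.004550 mol.
mass of H2C2O4 = 0.004550 x 90.03 = 0.4096 g.
% purity = 0.4096 / 2.9310 x 100 = 14.0%.

14.0%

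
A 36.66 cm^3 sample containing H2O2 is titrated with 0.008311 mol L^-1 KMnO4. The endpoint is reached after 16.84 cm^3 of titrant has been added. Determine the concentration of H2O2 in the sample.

n(KMnO4) = 0.008311 x 0.01684 = 0.0001400 mol.
From the balanced equation, 2 mol KMnO4 reacts with 5 mol H2O2, so n(H2O2) = 0.0001400 x 5/2 = 0.0003499 mol.
[H2O2] = 0.0003499 / 0.03666 L = 0.00954 M.

0.00954 M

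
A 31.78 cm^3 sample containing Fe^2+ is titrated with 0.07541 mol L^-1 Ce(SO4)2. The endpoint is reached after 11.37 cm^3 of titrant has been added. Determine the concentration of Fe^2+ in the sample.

0.0270 M

n(Ce(SO4)2) = 0.07541 x 0.01137 = 0.0008574 mol.
From the balanced equation, 1 mol Ce(SO4)2 reacts with 1 mol Fe^2+, so n(Fe^2+) = 0.0008574 x 1/1 = 0.0008574 mol.
[Fe^2+] = 0.0008574 / 0.03178 L = 0.0270 M.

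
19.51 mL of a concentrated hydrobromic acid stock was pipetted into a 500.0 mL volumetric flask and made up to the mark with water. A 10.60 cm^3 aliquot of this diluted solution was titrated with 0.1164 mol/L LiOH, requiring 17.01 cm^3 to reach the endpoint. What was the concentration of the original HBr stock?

4.79 M

n(LiOH) = 0.1164 x 0.01701 = 0.001980 mol.
n(HBr) in the aliquot = 0.001980 mol.
[diluted HBr] = 0.001980 / 0.01060 = 0.1868 M.
Dilution factor = 500.0/19.51 = 25.63, so [stock] = 0.1868 x 25.63 = 4.79 M.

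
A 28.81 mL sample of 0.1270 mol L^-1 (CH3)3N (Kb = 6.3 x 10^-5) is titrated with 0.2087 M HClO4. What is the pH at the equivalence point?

n((CH3)3N) = 0.1270 x 0.02881 = 0.003659 mol; V(HClO4) at equivalence = 0.003659/0.2087 = 0.01753 L.
At equivalence the base is fully converted to (CH3)3NH+; total volume = 0.04634 L, so [(CH3)3NH+] = 0.003659/0.04634 = 0.07895 M.
Ka((CH3)3NH+) = Kw/Kb = 1.0e-14 / 6.3 x 10^-5 = 1.59e-10.
[H^+] = sqrt(Ka x [(CH3)3NH+]) = sqrt(1.59e-10 x 0.07895) = 3.54e-6 M.
pH = -log(3.54e-6) = 5.45.

5.45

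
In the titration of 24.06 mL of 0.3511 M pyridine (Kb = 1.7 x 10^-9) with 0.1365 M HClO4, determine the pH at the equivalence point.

3.12

n(C5H5N) = 0.3511 x 0.02406 = 0.008447 mol; V(HClO4) at equivalence = 0.008447/0.1365 = 0.06189 L.
At equivalence the base is fully converted to C5H5NH+; total volume = 0.08595 L, so [C5H5NH+] = 0.008447/0.08595 = 0.09829 M.
Ka(C5H5NH+) = Kw/Kb = 1.0e-14 / 1.7 x 10^-9 = 5.88e-6.
[H^+] = sqrt(Ka x [C5H5NH+]) = sqrt(5.88e-6 x 0.09829) = 0.000760 M.
pH = -log(0.000760) = 3.12.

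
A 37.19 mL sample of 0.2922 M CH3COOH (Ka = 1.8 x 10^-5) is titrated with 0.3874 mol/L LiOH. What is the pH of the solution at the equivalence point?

8.98

n(CH3COOH) = 0.2922 x 0.03719 = 0.01087 mol; V(LiOH) at equivalence = 0.01087/0.3874 = 0.02805 L.
At equivalence all the acid is converted to CH3COO-; total volume = 0.03719 + 0.02805 = 0.06524 L, so [CH3COO-] = 0.01087/0.06524 = 0.1666 M.
Kb = Kw/Ka = 1.0e-14 / 1.8 x 10^-5 = 5.56e-10.
[OH^-] = sqrt(Kb x [CH3COO-]) = sqrt(5.56e-10 x 0.1666) = 9.62e-6 M.
pOH = 5.02, so pH = 14.00 - 5.02 = 8.98.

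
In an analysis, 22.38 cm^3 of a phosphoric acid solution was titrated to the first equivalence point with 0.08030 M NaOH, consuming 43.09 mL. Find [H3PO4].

0.155 M

n(NaOH) = 0.08030 x 0.04309 = 0.003460 mol.
At the first equivalence point, 1 mol OH^- react per mol H3PO4, so n(H3PO4) = 0.003460 / 1 = 0.003460 mol.
[H3PO4] = 0.003460 / 0.02238 L = 0.155 M.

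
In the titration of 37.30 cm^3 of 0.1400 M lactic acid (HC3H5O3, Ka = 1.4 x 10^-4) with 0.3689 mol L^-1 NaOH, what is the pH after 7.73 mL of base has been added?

Initial n(HC3H5O3) = 0.1400 x 0.03730 = 0.005222 mol.
n(NaOH) added = 0.3689 x 0.007730 = 0.002852 mol, converting that many moles of HC3H5O3 to C3H5O3-.
Remaining n(HC3H5O3) = 0.002370 mol; n(C3H5O3-) = 0.002852 mol.
By Henderson-Hasselbalch, pH = pKa + log([A^-]/[HA]) = 3.85 + log(0.002852/0.002370) = 3.85 + (+0.08) = 3.93.

3.93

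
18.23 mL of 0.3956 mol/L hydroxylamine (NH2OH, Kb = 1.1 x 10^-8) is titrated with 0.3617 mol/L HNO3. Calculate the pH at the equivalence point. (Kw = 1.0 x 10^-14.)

n(NH2OH) = 0.3956 x 0.01823 = 0.007212 mol; V(HNO3) at equivalence = 0.007212/0.3617 = 0.01994 L.
At equivalence the base is fully converted to NH3OH+; total volume = 0.03817 L, so [NH3OH+] = 0.007212/0.03817 = 0.1889 M.
Ka(NH3OH+) = Kw/Kb = 1.0e-14 / 1.1 x 10^-8 = 9.09e-7.
[H^+] = sqrt(Ka x [NH3OH+]) = sqrt(9.09e-7 x 0.1889) = 0.000414 M.
pH = -log(0.000414) = 3.38.

3.38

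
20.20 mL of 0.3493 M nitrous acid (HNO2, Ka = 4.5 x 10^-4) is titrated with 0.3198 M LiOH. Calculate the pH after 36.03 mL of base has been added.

n(acid) = 0.3493 x 0.02020 = 0.007056 mol; n(LiOH) added = 0.3198 x 0.03603 = 0.01152 mol.
Base is in excess by 0.01152 - 0.007056 = 0.004467 mol in a total volume of 0.05623 L.
[OH^-] = 0.004467/0.05623 = 0.07943 M, so pOH = 1.10 and pH = 14.00 - 1.10 = 12.90.

12.90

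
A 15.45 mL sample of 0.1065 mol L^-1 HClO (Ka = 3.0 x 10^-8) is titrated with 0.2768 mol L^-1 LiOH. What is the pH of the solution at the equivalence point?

n(HClO) = 0.1065 x 0.01545 = 0.001645 mol; V(LiOH) at equivalence = 0.001645/0.2768 = 0.005944 L.
At equivalence all the acid is converted to ClO-; total volume = 0.01545 + 0.005944 = 0.02139 L, so [ClO-] = 0.001645/0.02139 = 0.07691 M.
Kb = Kw/Ka = 1.0e-14 / 3.0 x 10^-8 = 3.33e-7.
[OH^-] = sqrt(Kb x [ClO-]) = sqrt(3.33e-7 x 0.07691) = 0.000160 M.
pOH = 3.80, so pH = 14.00 - 3.80 = 10.20.

10.20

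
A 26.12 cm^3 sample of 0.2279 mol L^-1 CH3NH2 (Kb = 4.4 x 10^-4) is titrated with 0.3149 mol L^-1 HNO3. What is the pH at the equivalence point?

n(CH3NH2) = 0.2279 x 0.02612 = 0.005953 mol; V(HNO3) at equivalence = 0.005953/0.3149 = 0.01890 L.
At equivalence the base is fully converted to CH3NH3+; total volume = 0.04502 L, so [CH3NH3+] = 0.005953/0.04502 = 0.1322 M.
Ka(CH3NH3+) = Kw/Kb = 1.0e-14 / 4.4 x 10^-4 = 2.27e-11.
[H^+] = sqrt(Ka x [CH3NH3+]) = sqrt(2.27e-11 x 0.1322) = 1.73e-6 M.
pH = -log(1.73e-6) = 5.76.

5.76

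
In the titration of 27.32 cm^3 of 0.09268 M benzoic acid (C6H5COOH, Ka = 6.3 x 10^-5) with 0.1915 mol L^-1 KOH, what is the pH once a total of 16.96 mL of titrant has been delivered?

12.21

n(acid) = 0.09268 x 0.02732 = 0.002532 mol; n(KOH) added = 0.1915 x 0.01696 = 0.003248 mol.
Base is in excess by 0.003248 - 0.002532 = 0.0007158 mol in a total volume of 0.04428 L.
[OH^-] = 0.0007158/0.04428 = 0.01617 M, so pOH = 1.79 and pH = 14.00 - 1.79 = 12.21.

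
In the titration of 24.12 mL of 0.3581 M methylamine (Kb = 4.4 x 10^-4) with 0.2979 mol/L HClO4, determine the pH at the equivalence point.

5.72

n(CH3NH2) = 0.3581 x 0.02412 = 0.008637 mol; V(HClO4) at equivalence = 0.008637/0.2979 = 0.02899 L.
At equivalence the base is fully converted to CH3NH3+; total volume = 0.05311 L, so [CH3NH3+] = 0.008637/0.05311 = 0.1626 M.
Ka(CH3NH3+) = Kw/Kb = 1.0e-14 / 4.4 x 10^-4 = 2.27e-11.
[H^+] = sqrt(Ka x [CH3NH3+]) = sqrt(2.27e-11 x 0.1626) = 1.92e-6 M.
pH = -log(1.92e-6) = 5.72.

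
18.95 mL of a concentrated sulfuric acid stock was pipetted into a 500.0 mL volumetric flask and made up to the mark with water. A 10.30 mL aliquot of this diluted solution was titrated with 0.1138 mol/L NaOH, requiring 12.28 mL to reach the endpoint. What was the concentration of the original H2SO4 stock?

1.79 M

n(NaOH) = 0.1138 x 0.01228 = 0.001397 mol.
n(H2SO4) in the aliquot = 0.001397 x 1/2 = 0.0006987 mol.
[diluted H2SO4] = 0.0006987 / 0.01030 = 0.06784 M.
Dilution factor = 500.0/18.95 = 26.39, so [stock] = 0.06784 x 26.39 = 1.79 M.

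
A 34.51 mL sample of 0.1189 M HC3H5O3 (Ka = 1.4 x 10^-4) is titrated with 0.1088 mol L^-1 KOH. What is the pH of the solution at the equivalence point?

n(HC3H5O3) = 0.1189 x 0.03451 = 0.004103 mol; V(KOH) at equivalence = 0.004103/0.1088 = 0.03771 L.
At equivalence all the acid is converted to C3H5O3-; total volume = 0.03451 + 0.03771 = 0.07222 L, so [C3H5O3-] = 0.004103/0.07222 = 0.05681 M.
Kb = Kw/Ka = 1.0e-14 / 1.4 x 10^-4 = 7.14e-11.
[OH^-] = sqrt(Kb x [C3H5O3-]) = sqrt(7.14e-11 x 0.05681) = 2.01e-6 M.
pOH = 5.70, so pH = 14.00 - 5.70 = 8.30.

8.30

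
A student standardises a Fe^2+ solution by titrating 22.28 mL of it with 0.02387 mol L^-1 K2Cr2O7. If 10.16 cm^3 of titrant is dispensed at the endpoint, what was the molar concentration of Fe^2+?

0.0653 M

n(K2Cr2O7) = 0.02387 x 0.01016 = 0.0002425 mol.
From the balanced equation, 1 mol K2Cr2O7 reacts with 6 mol Fe^2+, so n(Fe^2+) = 0.0002425 x 6/1 = 0.001455 mol.
[Fe^2+] = 0.001455 / 0.02228 L = 0.0653 M.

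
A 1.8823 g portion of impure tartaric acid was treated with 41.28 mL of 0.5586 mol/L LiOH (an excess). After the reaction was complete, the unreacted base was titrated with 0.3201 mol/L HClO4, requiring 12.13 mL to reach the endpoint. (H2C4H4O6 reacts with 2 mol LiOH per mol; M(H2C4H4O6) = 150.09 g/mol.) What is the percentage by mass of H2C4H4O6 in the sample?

Total n(LiOH) added = 0.5586 x 0.04128 = 0.02306 mol.
n(HClO4) used = 0.3201 x 0.01213 = 0.003883 mol, which equals the excess n(LiOH).
So n(LiOH) consumed by the sample = 0.02306 - 0.003883 = 0.01918 mol.
n(H2C4H4O6) = 0.01918 / 2 = 0.009588 mol.
mass H2C4H4O6 = 0.009588 x 150.09 = 1.439 g, so %H2C4H4O6 = 1.439/1.8823 x 100 = 76.5%.

76.5%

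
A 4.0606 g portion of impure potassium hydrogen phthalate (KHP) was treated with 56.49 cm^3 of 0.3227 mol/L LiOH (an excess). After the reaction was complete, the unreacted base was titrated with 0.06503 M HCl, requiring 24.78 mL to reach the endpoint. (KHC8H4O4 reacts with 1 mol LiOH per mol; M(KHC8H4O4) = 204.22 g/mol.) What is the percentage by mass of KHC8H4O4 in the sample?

Total n(LiOH) added = 0.3227 x 0.05649 = 0.01823 mol.
n(HCl) used = 0.06503 x 0.02478 = 0.001611 mol, which equals the excess n(LiOH).
So n(LiOH) consumed by the sample = 0.01823 - 0.001611 = 0.01662 mol.
n(KHC8H4O4) = 0.01662 / 1 = 0.01662 mol.
mass KHC8H4O4 = 0.01662 x 204.22 = 3.394 g, so %KHC8H4O4 = 3.394/4.0606 x 100 = 83.6%.

83.6%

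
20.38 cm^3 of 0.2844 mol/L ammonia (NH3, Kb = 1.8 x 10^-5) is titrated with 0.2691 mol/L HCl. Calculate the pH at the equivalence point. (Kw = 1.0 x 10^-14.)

5.06

n(NH3) = 0.2844 x 0.02038 = 0.005796 mol; V(HCl) at equivalence = 0.005796/0.2691 = 0.02154 L.
At equivalence the base is fully converted to NH4+; total volume = 0.04192 L, so [NH4+] = 0.005796/0.04192 = 0.1383 M.
Ka(NH4+) = Kw/Kb = 1.0e-14 / 1.8 x 10^-5 = 5.56e-10.
[H^+] = sqrt(Ka x [NH4+]) = sqrt(5.56e-10 x 0.1383) = 8.76e-6 M.
pH = -log(8.76e-6) = 5.06.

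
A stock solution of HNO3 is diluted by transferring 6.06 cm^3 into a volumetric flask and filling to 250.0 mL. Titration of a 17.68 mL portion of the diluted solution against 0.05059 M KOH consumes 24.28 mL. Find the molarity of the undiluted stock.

n(KOH) = 0.05059 x 0.02428 = 0.001228 mol.
n(HNO3) in the aliquot = 0.001228 mol.
[diluted HNO3] = 0.001228 / 0.01768 = 0.06948 M.
Dilution factor = 250.0/6.060 = 41.25, so [stock] = 0.06948 x 41.25 = 2.87 M.

2.87 M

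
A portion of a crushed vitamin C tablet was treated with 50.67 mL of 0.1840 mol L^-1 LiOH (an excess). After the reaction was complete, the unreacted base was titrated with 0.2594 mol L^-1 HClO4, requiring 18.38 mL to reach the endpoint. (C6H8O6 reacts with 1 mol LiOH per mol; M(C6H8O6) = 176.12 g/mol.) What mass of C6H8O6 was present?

Total n(LiOH) added = 0.1840 x 0.05067 = 0.009323 mol.
n(HClO4) used = 0.2594 x 0.01838 = 0.004768 mol, which equals the excess n(LiOH).
So n(LiOH) consumed by the sample = 0.009323 - 0.004768 = 0.004556 mol.
n(C6H8O6) = 0.004556 / 1 = 0.004556 mol.
mass = 0.004556 mol x 176.12 g/mol = 0.802 g.

0.802 g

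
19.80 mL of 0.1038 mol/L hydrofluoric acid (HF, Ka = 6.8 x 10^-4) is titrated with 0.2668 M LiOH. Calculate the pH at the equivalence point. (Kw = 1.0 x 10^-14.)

n(HF) = 0.1038 x 0.01980 = 0.002055 mol; V(LiOH) at equivalence = 0.002055/0.2668 = 0.007703 L.
At equivalence all the acid is converted to F-; total volume = 0.01980 + 0.007703 = 0.02750 L, so [F-] = 0.002055/0.02750 = 0.07473 M.
Kb = Kw/Ka = 1.0e-14 / 6.8 x 10^-4 = 1.47e-11.
[OH^-] = sqrt(Kb x [F-]) = sqrt(1.47e-11 x 0.07473) = 1.05e-6 M.
pOH = 5.98, so pH = 14.00 - 5.98 = 8.02.

8.02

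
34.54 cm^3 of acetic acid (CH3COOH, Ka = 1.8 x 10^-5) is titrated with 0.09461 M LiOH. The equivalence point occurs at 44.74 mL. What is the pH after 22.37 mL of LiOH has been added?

22.37 mL is exactly half the equivalence volume (44.74/2), i.e. the half-equivalence point.
There, n(HA) = n(A^-), so pH = pKa = -log(1.8 x 10^-5) = 4.74.

4.74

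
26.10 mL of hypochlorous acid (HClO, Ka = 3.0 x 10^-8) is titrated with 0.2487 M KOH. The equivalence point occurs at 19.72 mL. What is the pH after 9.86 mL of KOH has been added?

9.86 mL is exactly half the equivalence volume (19.72/2), i.e. the half-equivalence point.
There, n(HA) = n(A^-), so pH = pKa = -log(3.0 x 10^-8) = 7.52.

7.52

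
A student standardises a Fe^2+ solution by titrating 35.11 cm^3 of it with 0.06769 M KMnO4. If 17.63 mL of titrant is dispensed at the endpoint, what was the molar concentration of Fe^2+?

n(KMnO4) = 0.06769 x 0.01763 = 0.001193 mol.
From the balanced equation, 1 mol KMnO4 reacts with 5 mol Fe^2+, so n(Fe^2+) = 0.001193 x 5/1 = 0.005967 mol.
[Fe^2+] = 0.005967 / 0.03511 L = 0.170 M.

0.170 M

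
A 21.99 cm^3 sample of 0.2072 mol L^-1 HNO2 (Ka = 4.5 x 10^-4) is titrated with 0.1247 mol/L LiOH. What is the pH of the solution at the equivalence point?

n(HNO2) = 0.2072 x 0.02199 = 0.004556 mol; V(LiOH) at equivalence = 0.004556/0.1247 = 0.03654 L.
At equivalence all the acid is converted to NO2-; total volume = 0.02199 + 0.03654 = 0.05853 L, so [NO2-] = 0.004556/0.05853 = 0.07785 M.
Kb = Kw/Ka = 1.0e-14 / 4.5 x 10^-4 = 2.22e-11.
[OH^-] = sqrt(Kb x [NO2-]) = sqrt(2.22e-11 x 0.07785) = 1.32e-6 M.
pOH = 5.88, so pH = 14.00 - 5.88 = 8.12.

8.12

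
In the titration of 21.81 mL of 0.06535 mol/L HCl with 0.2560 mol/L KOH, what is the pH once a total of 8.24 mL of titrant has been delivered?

n(acid) = 0.06535 x 0.02181 = 0.001425 mol; n(KOH) added = 0.2560 x 0.008240 = 0.002109 mol.
Base is in excess by 0.002109 - 0.001425 = 0.0006842 mol in a total volume of 0.03005 L.
[OH^-] = 0.0006842/0.03005 = 0.02277 M, so pOH = 1.64 and pH = 14.00 - 1.64 = 12.36.

12.36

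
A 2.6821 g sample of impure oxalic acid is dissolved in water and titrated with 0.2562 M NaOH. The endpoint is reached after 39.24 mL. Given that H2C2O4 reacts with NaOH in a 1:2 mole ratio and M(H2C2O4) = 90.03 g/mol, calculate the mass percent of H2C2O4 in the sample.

n(NaOH) = 0.2562 x 0.03924 = 0.01005 mol.
n(H2C2O4) = 0.01005 / 2 = 0.005027 mol.
mass of H2C2O4 = 0.005027 x 90.03 = 0.4525 g.
% purity = 0.4525 / 2.6821 x 100 = 16.9%.

16.9%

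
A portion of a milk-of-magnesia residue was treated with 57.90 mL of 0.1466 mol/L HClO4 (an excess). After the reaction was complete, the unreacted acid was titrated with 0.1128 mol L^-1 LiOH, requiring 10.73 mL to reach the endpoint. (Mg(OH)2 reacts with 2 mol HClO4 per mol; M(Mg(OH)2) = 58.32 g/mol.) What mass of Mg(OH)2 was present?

0.212 g

Total n(HClO4) added = 0.1466 x 0.05790 = 0.008488 mol.
n(LiOH) used = 0.1128 x 0.01073 = 0.001210 mol, which equals the excess n(HClO4).
So n(HClO4) consumed by the sample = 0.008488 - 0.001210 = 0.007278 mol.
n(Mg(OH)2) = 0.007278 / 2 = 0.003639 mol.
mass = 0.003639 mol x 58.32 g/mol = 0.212 g.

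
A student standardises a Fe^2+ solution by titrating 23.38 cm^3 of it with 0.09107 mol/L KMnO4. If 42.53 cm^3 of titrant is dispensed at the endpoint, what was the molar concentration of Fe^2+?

n(KMnO4) = 0.09107 x 0.04253 = 0.003873 mol.
From the balanced equation, 1 mol KMnO4 reacts with 5 mol Fe^2+, so n(Fe^2+) = 0.003873 x 5/1 = 0.01937 mol.
[Fe^2+] = 0.01937 / 0.02338 L = 0.828 M.

0.828 M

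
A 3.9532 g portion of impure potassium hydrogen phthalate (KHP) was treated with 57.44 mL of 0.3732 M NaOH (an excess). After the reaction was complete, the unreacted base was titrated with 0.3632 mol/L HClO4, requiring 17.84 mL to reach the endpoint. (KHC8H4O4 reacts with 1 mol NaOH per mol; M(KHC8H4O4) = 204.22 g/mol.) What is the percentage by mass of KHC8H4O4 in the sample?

Total n(NaOH) added = 0.3732 x 0.05744 = 0.02144 mol.
n(HClO4) used = 0.3632 x 0.01784 = 0.006479 mol, which equals the excess n(NaOH).
So n(NaOH) consumed by the sample = 0.02144 - 0.006479 = 0.01496 mol.
n(KHC8H4O4) = 0.01496 / 1 = 0.01496 mol.
mass KHC8H4O4 = 0.01496 x 204.22 = 3.055 g, so %KHC8H4O4 = 3.055/3.9532 x 100 = 77.3%.

77.3%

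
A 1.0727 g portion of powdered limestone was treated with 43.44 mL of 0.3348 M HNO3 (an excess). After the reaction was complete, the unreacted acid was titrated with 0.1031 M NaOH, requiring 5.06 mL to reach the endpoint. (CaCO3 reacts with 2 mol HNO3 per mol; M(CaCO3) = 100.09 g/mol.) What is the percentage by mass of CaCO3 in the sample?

Total n(HNO3) added = 0.3348 x 0.04344 = 0.01454 mol.
n(NaOH) used = 0.1031 x 0.005060 = 0.0005217 mol, which equals the excess n(HNO3).
So n(HNO3) consumed by the sample = 0.01454 - 0.0005217 = 0.01402 mol.
n(CaCO3) = 0.01402 / 2 = 0.007011 mol.
mass CaCO3 = 0.007011 x 100.09 = 0.7017 g, so %CaCO3 = 0.7017/1.0727 x 100 = 65.4%.

65.4%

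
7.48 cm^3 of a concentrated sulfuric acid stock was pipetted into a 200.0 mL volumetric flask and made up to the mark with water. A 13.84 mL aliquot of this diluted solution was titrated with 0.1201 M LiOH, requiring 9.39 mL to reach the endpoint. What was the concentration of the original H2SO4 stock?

n(LiOH) = 0.1201 x 0.009390 = 0.001128 mol.
n(H2SO4) in the aliquot = 0.001128 x 1/2 = 0.0005639 mol.
[diluted H2SO4] = 0.0005639 / 0.01384 = 0.04074 M.
Dilution factor = 200.0/7.480 = 26.74, so [stock] = 0.04074 x 26.74 = 1.09 M.

1.09 M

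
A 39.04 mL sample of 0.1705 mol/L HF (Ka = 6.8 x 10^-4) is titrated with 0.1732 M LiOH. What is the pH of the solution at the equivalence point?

n(HF) = 0.1705 x 0.03904 = 0.006656 mol; V(LiOH) at equivalence = 0.006656/0.1732 = 0.03843 L.
At equivalence all the acid is converted to F-; total volume = 0.03904 + 0.03843 = 0.07747 L, so [F-] = 0.006656/0.07747 = 0.08592 M.
Kb = Kw/Ka = 1.0e-14 / 6.8 x 10^-4 = 1.47e-11.
[OH^-] = sqrt(Kb x [F-]) = sqrt(1.47e-11 x 0.08592) = 1.12e-6 M.
pOH = 5.95, so pH = 14.00 - 5.95 = 8.05.

8.05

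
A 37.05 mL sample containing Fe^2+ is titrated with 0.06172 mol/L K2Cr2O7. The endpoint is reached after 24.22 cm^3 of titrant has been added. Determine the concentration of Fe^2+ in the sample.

0.242 M

n(K2Cr2O7) = 0.06172 x 0.02422 = 0.001495 mol.
From the balanced equation, 1 mol K2Cr2O7 reacts with 6 mol Fe^2+, so n(Fe^2+) = 0.001495 x 6/1 = 0.008969 mol.
[Fe^2+] = 0.008969 / 0.03705 L = 0.242 M.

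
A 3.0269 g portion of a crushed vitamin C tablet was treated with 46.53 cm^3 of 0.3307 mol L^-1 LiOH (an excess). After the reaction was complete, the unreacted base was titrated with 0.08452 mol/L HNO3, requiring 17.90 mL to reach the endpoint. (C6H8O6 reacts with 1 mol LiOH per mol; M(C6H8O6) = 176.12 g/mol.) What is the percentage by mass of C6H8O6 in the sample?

Total n(LiOH) added = 0.3307 x 0.04653 = 0.01539 mol.
n(HNO3) used = 0.08452 x 0.01790 = 0.001513 mol, which equals the excess n(LiOH).
So n(LiOH) consumed by the sample = 0.01539 - 0.001513 = 0.01387 mol.
n(C6H8O6) = 0.01387 / 1 = 0.01387 mol.
mass C6H8O6 = 0.01387 x 176.12 = 2.444 g, so %C6H8O6 = 2.444/3.0269 x 100 = 80.7%.

80.7%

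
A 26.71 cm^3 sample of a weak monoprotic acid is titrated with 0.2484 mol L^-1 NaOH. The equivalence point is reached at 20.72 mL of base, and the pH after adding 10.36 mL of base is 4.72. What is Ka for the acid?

10.36 mL is half of the equivalence volume, so this is the half-equivalence point where [HA] = [A^-].
At half-equivalence pH = pKa, so pKa = 4.72.
Ka = 10^(-4.72) = 1.9 x 10^-5.

1.9 x 10^-5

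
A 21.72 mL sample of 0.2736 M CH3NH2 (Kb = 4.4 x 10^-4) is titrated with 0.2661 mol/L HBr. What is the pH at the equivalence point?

n(CH3NH2) = 0.2736 x 0.02172 = 0.005943 mol; V(HBr) at equivalence = 0.005943/0.2661 = 0.02233 L.
At equivalence the base is fully converted to CH3NH3+; total volume = 0.04405 L, so [CH3NH3+] = 0.005943/0.04405 = 0.1349 M.
Ka(CH3NH3+) = Kw/Kb = 1.0e-14 / 4.4 x 10^-4 = 2.27e-11.
[H^+] = sqrt(Ka x [CH3NH3+]) = sqrt(2.27e-11 x 0.1349) = 1.75e-6 M.
pH = -log(1.75e-6) = 5.76.

5.76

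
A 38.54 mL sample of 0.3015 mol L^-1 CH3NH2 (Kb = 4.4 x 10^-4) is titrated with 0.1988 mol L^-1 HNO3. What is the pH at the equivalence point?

5.78

n(CH3NH2) = 0.3015 x 0.03854 = 0.01162 mol; V(HNO3) at equivalence = 0.01162/0.1988 = 0.05845 L.
At equivalence the base is fully converted to CH3NH3+; total volume = 0.09699 L, so [CH3NH3+] = 0.01162/0.09699 = 0.1198 M.
Ka(CH3NH3+) = Kw/Kb = 1.0e-14 / 4.4 x 10^-4 = 2.27e-11.
[H^+] = sqrt(Ka x [CH3NH3+]) = sqrt(2.27e-11 x 0.1198) = 1.65e-6 M.
pH = -log(1.65e-6) = 5.78.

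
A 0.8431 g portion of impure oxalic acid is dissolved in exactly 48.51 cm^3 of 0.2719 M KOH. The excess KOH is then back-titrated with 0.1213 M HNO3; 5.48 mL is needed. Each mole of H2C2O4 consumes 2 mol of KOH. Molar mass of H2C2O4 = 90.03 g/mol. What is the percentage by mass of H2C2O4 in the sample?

Total n(KOH) added = 0.2719 x 0.04851 = 0.01319 mol.
n(HNO3) used = 0.1213 x 0.005480 = 0.0006647 mol, which equals the excess n(KOH).
So n(KOH) consumed by the sample = 0.01319 - 0.0006647 = 0.01253 mol.
n(H2C2O4) = 0.01253 / 2 = 0.006263 mol.
mass H2C2O4 = 0.006263 x 90.03 = 0.5638 g, so %H2C2O4 = 0.5638/0.8431 x 100 = 66.9%.

66.9%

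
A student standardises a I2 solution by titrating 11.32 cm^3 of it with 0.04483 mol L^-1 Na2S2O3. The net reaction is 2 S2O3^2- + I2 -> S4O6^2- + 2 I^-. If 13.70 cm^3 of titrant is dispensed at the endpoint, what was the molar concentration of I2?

0.0271 M

n(Na2S2O3) = 0.04483 x 0.01370 = 0.0006142 mol.
From the balanced equation, 2 mol Na2S2O3 reacts with 1 mol I2, so n(I2) = 0.0006142 x 1/2 = 0.0003071 mol.
[I2] = 0.0003071 / 0.01132 L = 0.0271 M.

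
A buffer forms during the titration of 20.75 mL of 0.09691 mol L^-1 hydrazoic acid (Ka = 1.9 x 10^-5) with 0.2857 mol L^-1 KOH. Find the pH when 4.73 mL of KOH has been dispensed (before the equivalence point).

5.03

Initial n(HN3) = 0.09691 x 0.02075 = 0.002011 mol.
n(KOH) added = 0.2857 x 0.004730 = 0.001351 mol, converting that many moles of HN3 to N3-.
Remaining n(HN3) = 0.0006595 mol; n(N3-) = 0.001351 mol.
By Henderson-Hasselbalch, pH = pKa + log([A^-]/[HA]) = 4.72 + log(0.001351/0.0006595) = 4.72 + (+0.31) = 5.03.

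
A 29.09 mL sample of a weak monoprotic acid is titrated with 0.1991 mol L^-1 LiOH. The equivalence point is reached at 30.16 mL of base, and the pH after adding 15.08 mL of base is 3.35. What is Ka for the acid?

4.5 x 10^-4

15.08 mL is half of the equivalence volume, so this is the half-equivalence point where [HA] = [A^-].
At half-equivalence pH = pKa, so pKa = 3.35.
Ka = 10^(-3.35) = 4.5 x 10^-4.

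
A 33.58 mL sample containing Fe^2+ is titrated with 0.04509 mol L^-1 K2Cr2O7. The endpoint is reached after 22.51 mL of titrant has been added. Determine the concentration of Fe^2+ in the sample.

n(K2Cr2O7) = 0.04509 x 0.02251 = 0.001015 mol.
From the balanced equation, 1 mol K2Cr2O7 reacts with 6 mol Fe^2+, so n(Fe^2+) = 0.001015 x 6/1 = 0.006090 mol.
[Fe^2+] = 0.006090 / 0.03358 L = 0.181 M.

0.181 M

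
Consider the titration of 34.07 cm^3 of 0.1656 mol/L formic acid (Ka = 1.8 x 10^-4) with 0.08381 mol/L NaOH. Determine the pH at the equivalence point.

n(HCOOH) = 0.1656 x 0.03407 = 0.005642 mol; V(NaOH) at equivalence = 0.005642/0.08381 = 0.06732 L.
At equivalence all the acid is converted to HCOO-; total volume = 0.03407 + 0.06732 = 0.1014 L, so [HCOO-] = 0.005642/0.1014 = 0.05565 M.
Kb = Kw/Ka = 1.0e-14 / 1.8 x 10^-4 = 5.56e-11.
[OH^-] = sqrt(Kb x [HCOO-]) = sqrt(5.56e-11 x 0.05565) = 1.76e-6 M.
pOH = 5.75, so pH = 14.00 - 5.75 = 8.25.

8.25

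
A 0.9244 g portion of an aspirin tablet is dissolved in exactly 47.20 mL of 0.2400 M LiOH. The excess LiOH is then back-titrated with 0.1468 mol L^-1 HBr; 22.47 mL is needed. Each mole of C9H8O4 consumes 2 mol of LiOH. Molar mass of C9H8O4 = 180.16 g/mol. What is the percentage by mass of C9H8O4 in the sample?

78.2%

Total n(LiOH) added = 0.2400 x 0.04720 = 0.01133 mol.
n(HBr) used = 0.1468 x 0.02247 = 0.003299 mol, which equals the excess n(LiOH).
So n(LiOH) consumed by the sample = 0.01133 - 0.003299 = 0.008029 mol.
n(C9H8O4) = 0.008029 / 2 = 0.004015 mol.
mass C9H8O4 = 0.004015 x 180.16 = 0.7233 g, so %C9H8O4 = 0.7233/0.9244 x 100 = 78.2%.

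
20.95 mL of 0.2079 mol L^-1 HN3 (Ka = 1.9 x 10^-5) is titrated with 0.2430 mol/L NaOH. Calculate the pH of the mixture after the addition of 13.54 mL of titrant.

Initial n(HN3) = 0.2079 x 0.02095 = 0.004356 mol.
n(NaOH) added = 0.2430 x 0.01354 = 0.003290 mol, converting that many moles of HN3 to N3-.
Remaining n(HN3) = 0.001065 mol; n(N3-) = 0.003290 mol.
By Henderson-Hasselbalch, pH = pKa + log([A^-]/[HA]) = 4.72 + log(0.003290/0.001065) = 4.72 + (+0.49) = 5.21.

5.21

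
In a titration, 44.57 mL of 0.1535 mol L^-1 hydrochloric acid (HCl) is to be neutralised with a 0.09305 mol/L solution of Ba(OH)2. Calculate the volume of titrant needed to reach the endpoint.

36.8 mL

n(HCl) = 0.1535 mol/L x 0.04457 L = 0.006841 mol.
The neutralisation is 2 HCl : 1 Ba(OH)2, so n(Ba(OH)2) = 0.006841 x 1/2 = 0.003421 mol.
V(Ba(OH)2) = 0.003421 / 0.09305 = 0.03676 L = 36.8 mL.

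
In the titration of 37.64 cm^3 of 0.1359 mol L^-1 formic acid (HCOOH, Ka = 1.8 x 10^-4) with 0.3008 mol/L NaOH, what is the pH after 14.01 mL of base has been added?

4.41

Initial n(HCOOH) = 0.1359 x 0.03764 = 0.005115 mol.
n(NaOH) added = 0.3008 x 0.01401 = 0.004214 mol, converting that many moles of HCOOH to HCOO-.
Remaining n(HCOOH) = 0.0009011 mol; n(HCOO-) = 0.004214 mol.
By Henderson-Hasselbalch, pH = pKa + log([A^-]/[HA]) = 3.74 + log(0.004214/0.0009011) = 3.74 + (+0.67) = 4.41.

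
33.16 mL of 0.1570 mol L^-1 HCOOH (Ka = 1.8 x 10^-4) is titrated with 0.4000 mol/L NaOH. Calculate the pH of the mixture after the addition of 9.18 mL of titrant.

4.12

Initial n(HCOOH) = 0.1570 x 0.03316 = 0.005206 mol.
n(NaOH) added = 0.4000 x 0.009180 = 0.003672 mol, converting that many moles of HCOOH to HCOO-.
Remaining n(HCOOH) = 0.001534 mol; n(HCOO-) = 0.003672 mol.
By Henderson-Hasselbalch, pH = pKa + log([A^-]/[HA]) = 3.74 + log(0.003672/0.001534) = 3.74 + (+0.38) = 4.12.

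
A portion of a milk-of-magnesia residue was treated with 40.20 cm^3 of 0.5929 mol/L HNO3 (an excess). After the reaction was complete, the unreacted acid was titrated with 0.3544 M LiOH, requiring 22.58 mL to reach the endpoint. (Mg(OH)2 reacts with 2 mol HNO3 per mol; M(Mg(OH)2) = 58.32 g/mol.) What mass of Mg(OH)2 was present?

0.462 g

Total n(HNO3) added = 0.5929 x 0.04020 = 0.02383 mol.
n(LiOH) used = 0.3544 x 0.02258 = 0.008002 mol, which equals the excess n(HNO3).
So n(HNO3) consumed by the sample = 0.02383 - 0.008002 = 0.01583 mol.
n(Mg(OH)2) = 0.01583 / 2 = 0.007916 mol.
mass = 0.007916 mol x 58.32 g/mol = 0.462 g.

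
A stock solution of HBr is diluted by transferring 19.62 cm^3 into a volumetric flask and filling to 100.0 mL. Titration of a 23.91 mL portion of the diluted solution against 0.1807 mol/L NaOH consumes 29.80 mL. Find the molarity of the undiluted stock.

1.15 M

n(NaOH) = 0.1807 x 0.02980 = 0.005385 mol.
n(HBr) in the aliquot = 0.005385 mol.
[diluted HBr] = 0.005385 / 0.02391 = 0.2252 M.
Dilution factor = 100.0/19.62 = 5.097, so [stock] = 0.2252 x 5.097 = 1.15 M.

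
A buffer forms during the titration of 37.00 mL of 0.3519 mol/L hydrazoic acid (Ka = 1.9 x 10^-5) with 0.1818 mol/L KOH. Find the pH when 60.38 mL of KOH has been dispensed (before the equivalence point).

5.45

Initial n(HN3) = 0.3519 x 0.03700 = 0.01302 mol.
n(KOH) added = 0.1818 x 0.06038 = 0.01098 mol, converting that many moles of HN3 to N3-.
Remaining n(HN3) = 0.002043 mol; n(N3-) = 0.01098 mol.
By Henderson-Hasselbalch, pH = pKa + log([A^-]/[HA]) = 4.72 + log(0.01098/0.002043) = 4.72 + (+0.73) = 5.45.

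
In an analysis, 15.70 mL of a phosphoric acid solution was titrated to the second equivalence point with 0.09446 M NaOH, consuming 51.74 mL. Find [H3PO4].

0.156 M

n(NaOH) = 0.09446 x 0.05174 = 0.004887 mol.
At the second equivalence point, 2 mol OH^- react per mol H3PO4, so n(H3PO4) = 0.004887 / 2 = 0.002444 mol.
[H3PO4] = 0.002444 / 0.01570 L = 0.156 M.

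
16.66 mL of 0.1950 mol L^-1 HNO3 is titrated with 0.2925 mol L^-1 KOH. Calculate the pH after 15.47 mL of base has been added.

12.60

n(acid) = 0.1950 x 0.01666 = 0.003249 mol; n(KOH) added = 0.2925 x 0.01547 = 0.004525 mol.
Base is in excess by 0.004525 - 0.003249 = 0.001276 mol in a total volume of 0.03213 L.
[OH^-] = 0.001276/0.03213 = 0.03972 M, so pOH = 1.40 and pH = 14.00 - 1.40 = 12.60.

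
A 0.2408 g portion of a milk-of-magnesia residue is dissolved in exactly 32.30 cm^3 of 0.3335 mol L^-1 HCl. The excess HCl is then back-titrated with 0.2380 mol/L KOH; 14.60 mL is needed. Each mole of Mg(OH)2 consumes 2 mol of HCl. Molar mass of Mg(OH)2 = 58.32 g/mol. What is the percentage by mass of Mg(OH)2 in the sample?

88.4%

Total n(HCl) added = 0.3335 x 0.03230 = 0.01077 mol.
n(KOH) used = 0.2380 x 0.01460 = 0.003475 mol, which equals the excess n(HCl).
So n(HCl) consumed by the sample = 0.01077 - 0.003475 = 0.007297 mol.
n(Mg(OH)2) = 0.007297 / 2 = 0.003649 mol.
mass Mg(OH)2 = 0.003649 x 58.32 = 0.2128 g, so %Mg(OH)2 = 0.2128/0.2408 x 100 = 88.4%.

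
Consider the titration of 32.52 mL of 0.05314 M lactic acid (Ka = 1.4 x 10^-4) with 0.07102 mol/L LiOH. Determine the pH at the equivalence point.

8.17

n(HC3H5O3) = 0.05314 x 0.03252 = 0.001728 mol; V(LiOH) at equivalence = 0.001728/0.07102 = 0.02433 L.
At equivalence all the acid is converted to C3H5O3-; total volume = 0.03252 + 0.02433 = 0.05685 L, so [C3H5O3-] = 0.001728/0.05685 = 0.03040 M.
Kb = Kw/Ka = 1.0e-14 / 1.4 x 10^-4 = 7.14e-11.
[OH^-] = sqrt(Kb x [C3H5O3-]) = sqrt(7.14e-11 x 0.03040) = 1.47e-6 M.
pOH = 5.83, so pH = 14.00 - 5.83 = 8.17.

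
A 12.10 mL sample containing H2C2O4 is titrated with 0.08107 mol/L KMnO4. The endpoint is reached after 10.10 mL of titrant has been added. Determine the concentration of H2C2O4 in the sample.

0.169 M

n(KMnO4) = 0.08107 x 0.01010 = 0.0008188 mol.
From the balanced equation, 2 mol KMnO4 reacts with 5 mol H2C2O4, so n(H2C2O4) = 0.0008188 x 5/2 = 0.002047 mol.
[H2C2O4] = 0.002047 / 0.01210 L = 0.169 M.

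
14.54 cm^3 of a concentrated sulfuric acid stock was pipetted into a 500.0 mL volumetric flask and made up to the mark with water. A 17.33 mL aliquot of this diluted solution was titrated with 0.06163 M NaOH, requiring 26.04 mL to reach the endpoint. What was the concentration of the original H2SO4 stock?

n(NaOH) = 0.06163 x 0.02604 = 0.001605 mol.
n(H2SO4) in the aliquot = 0.001605 x 1/2 = 0.0008024 mol.
[diluted H2SO4] = 0.0008024 / 0.01733 = 0.04630 M.
Dilution factor = 500.0/14.54 = 34.39, so [stock] = 0.04630 x 34.39 = 1.59 M.

1.59 M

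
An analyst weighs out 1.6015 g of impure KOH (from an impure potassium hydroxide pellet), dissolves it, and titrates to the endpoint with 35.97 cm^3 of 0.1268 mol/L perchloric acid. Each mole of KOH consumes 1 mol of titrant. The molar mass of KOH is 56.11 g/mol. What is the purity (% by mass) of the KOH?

n(HClO4) = 0.1268 x 0.03597 = 0.004561 mol.
n(KOH) = 0.004561 / 1 = 0.004561 mol.
mass of KOH = 0.004561 x 56.11 = 0.2559 g.
% purity = 0.2559 / 1.6015 x 100 = 16.0%.

16.0%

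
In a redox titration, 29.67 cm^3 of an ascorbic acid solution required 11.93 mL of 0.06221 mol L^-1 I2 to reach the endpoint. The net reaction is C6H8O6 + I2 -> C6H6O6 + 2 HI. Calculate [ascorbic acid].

n(I2) = 0.06221 x 0.01193 = 0.0007422 mol.
From the balanced equation, 1 mol I2 reacts with 1 mol ascorbic acid, so n(ascorbic acid) = 0.0007422 x 1/1 = 0.0007422 mol.
[ascorbic acid] = 0.0007422 / 0.02967 L = 0.0250 M.

0.0250 M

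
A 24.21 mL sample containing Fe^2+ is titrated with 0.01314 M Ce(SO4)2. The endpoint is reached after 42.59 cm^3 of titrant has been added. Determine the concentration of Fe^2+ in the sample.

0.0231 M

n(Ce(SO4)2) = 0.01314 x 0.04259 = 0.0005596 mol.
From the balanced equation, 1 mol Ce(SO4)2 reacts with 1 mol Fe^2+, so n(Fe^2+) = 0.0005596 x 1/1 = 0.0005596 mol.
[Fe^2+] = 0.0005596 / 0.02421 L = 0.0231 M.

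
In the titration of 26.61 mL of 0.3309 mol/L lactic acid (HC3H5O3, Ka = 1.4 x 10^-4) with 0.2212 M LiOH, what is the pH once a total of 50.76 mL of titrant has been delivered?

n(acid) = 0.3309 x 0.02661 = 0.008805 mol; n(LiOH) added = 0.2212 x 0.05076 = 0.01123 mol.
Base is in excess by 0.01123 - 0.008805 = 0.002423 mol in a total volume of 0.07737 L.
[OH^-] = 0.002423/0.07737 = 0.03132 M, so pOH = 1.50 and pH = 14.00 - 1.50 = 12.50.

12.50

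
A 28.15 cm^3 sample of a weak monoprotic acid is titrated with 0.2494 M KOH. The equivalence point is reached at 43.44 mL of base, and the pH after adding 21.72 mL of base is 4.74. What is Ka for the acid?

1.8 x 10^-5

21.72 mL is half of the equivalence volume, so this is the half-equivalence point where [HA] = [A^-].
At half-equivalence pH = pKa, so pKa = 4.74.
Ka = 10^(-4.74) = 1.8 x 10^-5.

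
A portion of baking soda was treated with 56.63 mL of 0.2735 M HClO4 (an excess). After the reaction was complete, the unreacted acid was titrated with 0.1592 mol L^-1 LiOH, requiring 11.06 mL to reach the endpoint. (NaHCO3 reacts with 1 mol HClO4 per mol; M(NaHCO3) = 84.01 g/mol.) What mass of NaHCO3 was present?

1.15 g

Total n(HClO4) added = 0.2735 x 0.05663 = 0.01549 mol.
n(LiOH) used = 0.1592 x 0.01106 = 0.001761 mol, which equals the excess n(HClO4).
So n(HClO4) consumed by the sample = 0.01549 - 0.001761 = 0.01373 mol.
n(NaHCO3) = 0.01373 / 1 = 0.01373 mol.
mass = 0.01373 mol x 84.01 g/mol = 1.15 g.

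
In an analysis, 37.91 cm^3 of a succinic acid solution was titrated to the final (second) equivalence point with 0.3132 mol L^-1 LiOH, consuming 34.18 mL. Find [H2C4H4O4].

n(LiOH) = 0.3132 x 0.03418 = 0.01071 mol.
At the final (second) equivalence point, 2 mol OH^- react per mol H2C4H4O4, so n(H2C4H4O4) = 0.01071 / 2 = 0.005353 mol.
[H2C4H4O4] = 0.005353 / 0.03791 L = 0.141 M.

0.141 M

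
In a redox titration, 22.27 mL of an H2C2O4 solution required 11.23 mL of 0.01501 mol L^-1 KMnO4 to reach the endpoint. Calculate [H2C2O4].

n(KMnO4) = 0.01501 x 0.01123 = 0.0001686 mol.
From the balanced equation, 2 mol KMnO4 reacts with 5 mol H2C2O4, so n(H2C2O4) = 0.0001686 x 5/2 = 0.0004214 mol.
[H2C2O4] = 0.0004214 / 0.02227 L = 0.0189 M.

0.0189 M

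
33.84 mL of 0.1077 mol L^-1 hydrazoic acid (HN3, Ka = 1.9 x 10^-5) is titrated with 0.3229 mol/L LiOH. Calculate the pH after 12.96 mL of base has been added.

n(acid) = 0.1077 x 0.03384 = 0.003645 mol; n(LiOH) added = 0.3229 x 0.01296 = 0.004185 mol.
Base is in excess by 0.004185 - 0.003645 = 0.0005402 mol in a total volume of 0.04680 L.
[OH^-] = 0.0005402/0.04680 = 0.01154 M, so pOH = 1.94 and pH = 14.00 - 1.94 = 12.06.

12.06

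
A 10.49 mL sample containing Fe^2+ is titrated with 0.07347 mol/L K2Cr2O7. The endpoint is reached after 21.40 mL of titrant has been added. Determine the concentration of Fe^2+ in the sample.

n(K2Cr2O7) = 0.07347 x 0.02140 = 0.001572 mol.
From the balanced equation, 1 mol K2Cr2O7 reacts with 6 mol Fe^2+, so n(Fe^2+) = 0.001572 x 6/1 = 0.009434 mol.
[Fe^2+] = 0.009434 / 0.01049 L = 0.899 M.

0.899 M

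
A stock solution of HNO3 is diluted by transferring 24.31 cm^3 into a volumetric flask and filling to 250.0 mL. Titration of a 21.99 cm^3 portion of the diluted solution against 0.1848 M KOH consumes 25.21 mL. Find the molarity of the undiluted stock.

2.18 M

n(KOH) = 0.1848 x 0.02521 = 0.004659 mol.
n(HNO3) in the aliquot = 0.004659 mol.
[diluted HNO3] = 0.004659 / 0.02199 = 0.2119 M.
Dilution factor = 250.0/24.31 = 10.28, so [stock] = 0.2119 x 10.28 = 2.18 M.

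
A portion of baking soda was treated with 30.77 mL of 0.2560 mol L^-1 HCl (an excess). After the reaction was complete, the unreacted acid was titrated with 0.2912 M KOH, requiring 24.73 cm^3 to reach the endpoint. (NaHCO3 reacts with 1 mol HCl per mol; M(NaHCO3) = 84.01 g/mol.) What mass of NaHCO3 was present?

Total n(HCl) added = 0.2560 x 0.03077 = 0.007877 mol.
n(KOH) used = 0.2912 x 0.02473 = 0.007201 mol, which equals the excess n(HCl).
So n(HCl) consumed by the sample = 0.007877 - 0.007201 = 0.0006757 mol.
n(NaHCO3) = 0.0006757 / 1 = 0.0006757 mol.
mass = 0.0006757 mol x 84.01 g/mol = 0.0568 g.

0.0568 g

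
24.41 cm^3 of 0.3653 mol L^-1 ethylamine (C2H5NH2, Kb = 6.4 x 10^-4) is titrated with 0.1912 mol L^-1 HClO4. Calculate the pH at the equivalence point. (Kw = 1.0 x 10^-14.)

5.85

n(C2H5NH2) = 0.3653 x 0.02441 = 0.008917 mol; V(HClO4) at equivalence = 0.008917/0.1912 = 0.04664 L.
At equivalence the base is fully converted to C2H5NH3+; total volume = 0.07105 L, so [C2H5NH3+] = 0.008917/0.07105 = 0.1255 M.
Ka(C2H5NH3+) = Kw/Kb = 1.0e-14 / 6.4 x 10^-4 = 1.56e-11.
[H^+] = sqrt(Ka x [C2H5NH3+]) = sqrt(1.56e-11 x 0.1255) = 1.40e-6 M.
pH = -log(1.40e-6) = 5.85.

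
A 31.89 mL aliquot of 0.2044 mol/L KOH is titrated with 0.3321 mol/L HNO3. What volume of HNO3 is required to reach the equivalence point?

19.6 mL

n(KOH) = 0.2044 mol/L x 0.03189 L = 0.006518 mol.
At equivalence n(HNO3) = n(KOH) = 0.006518 mol.
V(HNO3) = 0.006518 / 0.3321 = 0.01963 L = 19.6 mL.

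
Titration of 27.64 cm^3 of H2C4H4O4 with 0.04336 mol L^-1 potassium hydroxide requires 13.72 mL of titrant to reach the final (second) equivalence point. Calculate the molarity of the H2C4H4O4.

n(KOH) = 0.04336 x 0.01372 = 0.0005949 mol.
At the final (second) equivalence point, 2 mol OH^- react per mol H2C4H4O4, so n(H2C4H4O4) = 0.0005949 / 2 = 0.0002974 mol.
[H2C4H4O4] = 0.0002974 / 0.02764 L = 0.0108 M.

0.0108 M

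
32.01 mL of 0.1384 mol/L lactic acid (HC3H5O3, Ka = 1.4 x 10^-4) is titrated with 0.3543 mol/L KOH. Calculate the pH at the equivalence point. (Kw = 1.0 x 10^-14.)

n(HC3H5O3) = 0.1384 x 0.03201 = 0.004430 mol; V(KOH) at equivalence = 0.004430/0.3543 = 0.01250 L.
At equivalence all the acid is converted to C3H5O3-; total volume = 0.03201 + 0.01250 = 0.04451 L, so [C3H5O3-] = 0.004430/0.04451 = 0.09952 M.
Kb = Kw/Ka = 1.0e-14 / 1.4 x 10^-4 = 7.14e-11.
[OH^-] = sqrt(Kb x [C3H5O3-]) = sqrt(7.14e-11 x 0.09952) = 2.67e-6 M.
pOH = 5.57, so pH = 14.00 - 5.57 = 8.43.

8.43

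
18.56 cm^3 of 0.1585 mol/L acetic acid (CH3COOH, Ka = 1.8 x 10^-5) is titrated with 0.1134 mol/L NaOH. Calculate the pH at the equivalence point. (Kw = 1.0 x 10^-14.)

8.78

n(CH3COOH) = 0.1585 x 0.01856 = 0.002942 mol; V(NaOH) at equivalence = 0.002942/0.1134 = 0.02594 L.
At equivalence all the acid is converted to CH3COO-; total volume = 0.01856 + 0.02594 = 0.04450 L, so [CH3COO-] = 0.002942/0.04450 = 0.06610 M.
Kb = Kw/Ka = 1.0e-14 / 1.8 x 10^-5 = 5.56e-10.
[OH^-] = sqrt(Kb x [CH3COO-]) = sqrt(5.56e-10 x 0.06610) = 6.06e-6 M.
pOH = 5.22, so pH = 14.00 - 5.22 = 8.78.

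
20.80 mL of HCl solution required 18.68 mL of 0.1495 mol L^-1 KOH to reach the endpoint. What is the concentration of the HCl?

n(KOH) delivered = 0.1495 x 0.01868 = 0.002793 mol.
For a 1:1 reaction, n(HCl) = 0.002793 mol.
[HCl] = 0.002793 mol / 0.02080 L = 0.134 M.

0.134 M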